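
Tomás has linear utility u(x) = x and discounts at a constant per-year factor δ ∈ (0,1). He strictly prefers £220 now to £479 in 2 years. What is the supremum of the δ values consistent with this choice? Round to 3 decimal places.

δ < 0.678

The preference means 220 > δ^2·479.
Dividing by 479: δ^2 < 0.45929. Both sides are positive, so the square root keeps the direction.
δ < 0.45929^(1/2) = 0.678.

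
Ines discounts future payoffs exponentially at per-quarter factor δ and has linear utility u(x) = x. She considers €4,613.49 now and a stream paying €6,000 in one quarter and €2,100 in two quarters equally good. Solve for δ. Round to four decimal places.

δ ≈ 0.6300

The stream is worth 6000δ + 2100δ² today, so 6000δ + 2100δ² = 4613.49.
Rearranged: 2100δ² + 6000δ − 4613.49 = 0.
The positive root is δ = [−6000 + √(6000² + 4·2100·4613.49)] / (2·2100) = (−6000 + 8646.000)/4200 ≈ 0.6300.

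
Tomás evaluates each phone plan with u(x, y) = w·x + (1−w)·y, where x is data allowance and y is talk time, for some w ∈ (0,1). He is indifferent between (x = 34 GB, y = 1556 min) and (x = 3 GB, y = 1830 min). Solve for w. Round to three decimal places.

w = 0.898

Indifference: w·34 + (1−w)·1556 = w·3 + (1−w)·1830.
w·(34−3) = (1−w)·(1830−1556), i.e. w·31 = (1−w)·274.
The marginal rate of substitution is 274/31, so w = 274/(31+274) = 0.898.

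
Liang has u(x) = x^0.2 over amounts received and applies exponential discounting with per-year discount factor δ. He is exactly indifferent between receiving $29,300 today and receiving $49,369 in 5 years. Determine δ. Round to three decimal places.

Equating discounted utilities: u(29300) = δ^5·u(49369) ⇒ δ^5 = u(29300)/u(49369).
Since u(x) = x^0.2, δ^5 = (29300/49369)^0.2 = 0.59349^0.2 = 0.90091.
Taking the 5th root: δ = 0.90091^(1/5) ≈ 0.979.

δ ≈ 0.979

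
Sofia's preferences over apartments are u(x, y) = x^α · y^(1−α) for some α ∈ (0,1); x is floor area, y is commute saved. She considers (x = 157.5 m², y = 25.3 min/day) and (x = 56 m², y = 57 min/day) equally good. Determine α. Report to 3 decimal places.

α ≈ 0.440

Set the two utilities equal: 157.5^α·25.3^(1−α) = 56^α·57^(1−α).
Taking logs: α·ln 157.5 + (1−α)·ln 25.3 = α·ln 56 + (1−α)·ln 57, i.e. α·1.034074 = (1−α)·0.812247.
So α/(1−α) = (0.812247)/(1.034074) = 0.785482, and α = 0.785482/1.785482 ≈ 0.440.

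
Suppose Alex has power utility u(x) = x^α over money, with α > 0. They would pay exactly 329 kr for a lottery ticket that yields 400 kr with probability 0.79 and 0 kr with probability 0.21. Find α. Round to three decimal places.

The lottery's expected utility is 0.79·u(400) + 0.21·u(0) = 0.79·400^α (since u(0) = 0 for α > 0).
Indifference: 329^α = 0.79·400^α, so (329/400)^α = 0.79.
Take logs: α = ln 0.79 / ln(329/400) ≈ 1.20632.

α ≈ 1.206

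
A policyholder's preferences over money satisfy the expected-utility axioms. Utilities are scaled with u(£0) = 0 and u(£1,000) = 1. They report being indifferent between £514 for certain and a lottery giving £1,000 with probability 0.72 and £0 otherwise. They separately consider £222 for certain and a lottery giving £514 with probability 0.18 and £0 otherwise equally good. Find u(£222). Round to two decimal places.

0.13

From the first indifference, u(£514) = 0.72·u(£1,000) + 0.28·u(£0) = 0.72·1 + 0.28·0 = 0.72.
Then u(£222) = 0.18·u(£514) + 0.82·u(£0) = 0.18·0.72 + 0.82·0.00 = 0.1296.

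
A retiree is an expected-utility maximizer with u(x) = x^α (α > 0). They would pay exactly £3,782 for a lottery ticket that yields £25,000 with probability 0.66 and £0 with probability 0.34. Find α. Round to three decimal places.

α ≈ 0.220

The lottery's expected utility is 0.66·u(25000) + 0.34·u(0) = 0.66·25000^α (since u(0) = 0 for α > 0).
Setting u(3782) equal to that: 3782^α = 0.66·25000^α ⇒ (3782/25000)^α = 0.66.
Take logs: α = ln 0.66 / ln(3782/25000) ≈ 0.22001.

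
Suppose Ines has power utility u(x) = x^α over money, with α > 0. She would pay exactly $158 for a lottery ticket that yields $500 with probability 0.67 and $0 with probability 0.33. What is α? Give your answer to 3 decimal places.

Since u(0) = 0, the lottery's EU is 0.67·500^α.
Indifference: 158^α = 0.67·500^α, so (158/500)^α = 0.67.
Taking logs: α·ln(158/500) = ln(0.67), so α = -0.400478 / -1.152013 ≈ 0.348.

α ≈ 0.348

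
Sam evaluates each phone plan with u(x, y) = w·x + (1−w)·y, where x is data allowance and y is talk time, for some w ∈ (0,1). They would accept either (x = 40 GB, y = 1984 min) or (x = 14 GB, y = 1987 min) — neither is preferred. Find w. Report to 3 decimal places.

w = 0.103

Equating utilities: w·40 + (1−w)·1984 = w·14 + (1−w)·1987.
Collecting terms: w·26 = (1−w)·3.
So w/(1−w) = 3/26 = 0.1154, giving w = 3/(26+3) = 0.103.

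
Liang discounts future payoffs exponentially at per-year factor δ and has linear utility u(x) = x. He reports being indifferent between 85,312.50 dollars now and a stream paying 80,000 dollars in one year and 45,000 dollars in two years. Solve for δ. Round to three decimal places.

Equating present values: 85312.50 = 80000δ + 45000δ².
Rearranged: 45000δ² + 80000δ − 85312.50 = 0.
The positive root is δ = [−80000 + √(80000² + 4·45000·85312.50)] / (2·45000) = (−80000 + 147500.000)/90000 ≈ 0.750.

δ ≈ 0.750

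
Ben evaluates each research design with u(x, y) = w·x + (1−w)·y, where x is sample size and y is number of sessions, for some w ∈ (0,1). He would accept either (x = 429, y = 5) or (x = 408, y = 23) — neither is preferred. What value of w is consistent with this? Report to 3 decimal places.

w = 0.462

Equating utilities: w·429 + (1−w)·5 = w·408 + (1−w)·23.
Rearranging, 21·w − 18·(1−w) = 0.
So w/(1−w) = 18/21 = 0.8571, giving w = 18/(21+18) = 0.462.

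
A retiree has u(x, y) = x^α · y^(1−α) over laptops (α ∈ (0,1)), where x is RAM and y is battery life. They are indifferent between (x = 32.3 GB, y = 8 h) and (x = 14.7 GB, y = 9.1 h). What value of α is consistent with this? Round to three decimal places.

Set the two utilities equal: 32.3^α·8^(1−α) = 14.7^α·9.1^(1−α).
Taking logs: α·ln 32.3 + (1−α)·ln 8 = α·ln 14.7 + (1−α)·ln 9.1, i.e. α·0.787220 = (1−α)·0.128833.
Thus α·(0.916053) = 0.128833, so α = 0.128833/0.916053 ≈ 0.141.

α ≈ 0.141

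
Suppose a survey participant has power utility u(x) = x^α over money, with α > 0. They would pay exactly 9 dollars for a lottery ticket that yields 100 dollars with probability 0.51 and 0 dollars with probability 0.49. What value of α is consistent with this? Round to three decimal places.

Since u(0) = 0, the lottery's EU is 0.51·100^α.
Equating: 9^α = 0.51·100^α, i.e. 0.0900^α = 0.51.
Take logs: α = ln 0.51 / ln(9/100) ≈ 0.27963.

α ≈ 0.280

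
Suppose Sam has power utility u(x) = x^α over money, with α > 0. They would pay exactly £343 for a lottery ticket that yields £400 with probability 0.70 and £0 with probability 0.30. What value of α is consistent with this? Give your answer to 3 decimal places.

EU(lottery) = 0.70·400^α + 0.30·0 = 0.70·400^α.
Setting u(343) equal to that: 343^α = 0.70·400^α ⇒ (343/400)^α = 0.70.
Taking logs: α·ln(343/400) = ln(0.70), so α = -0.356675 / -0.153734 ≈ 2.320.

α ≈ 2.320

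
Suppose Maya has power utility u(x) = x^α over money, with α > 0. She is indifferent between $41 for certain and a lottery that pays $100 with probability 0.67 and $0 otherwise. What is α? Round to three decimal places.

Since u(0) = 0, the lottery's EU is 0.67·100^α.
Indifference: 41^α = 0.67·100^α, so (41/100)^α = 0.67.
Taking logs: α·ln(41/100) = ln(0.67), so α = -0.400478 / -0.891598 ≈ 0.449.

α ≈ 0.449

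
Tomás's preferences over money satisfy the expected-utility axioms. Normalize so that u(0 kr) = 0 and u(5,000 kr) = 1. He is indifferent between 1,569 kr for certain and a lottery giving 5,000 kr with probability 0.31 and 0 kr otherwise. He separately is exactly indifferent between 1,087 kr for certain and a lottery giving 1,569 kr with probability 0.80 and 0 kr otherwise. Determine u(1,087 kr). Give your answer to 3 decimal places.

First, u(1,569 kr) = 0.31·u(5,000 kr) + 0.69·u(0 kr) = 0.31.
Then u(1,087 kr) = 0.80·u(1,569 kr) + 0.20·u(0 kr) = 0.80·0.31 + 0.20·0.00 = 0.2480.

0.248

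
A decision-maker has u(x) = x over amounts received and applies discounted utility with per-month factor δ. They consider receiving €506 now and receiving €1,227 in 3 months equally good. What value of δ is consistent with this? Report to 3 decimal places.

Equating discounted utilities: u(506) = δ^3·u(1227) ⇒ δ^3 = u(506)/u(1227).
With u(x) = x: δ^3 = 506/1227 = 0.41239.
Hence δ = (0.41239)^(1/3) = 0.74434.

δ ≈ 0.744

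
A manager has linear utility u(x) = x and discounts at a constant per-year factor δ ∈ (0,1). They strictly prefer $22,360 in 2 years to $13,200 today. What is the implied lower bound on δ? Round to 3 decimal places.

δ > 0.768

Comparing present values: 13200 < δ^2·22360.
So δ^2 > 13200/22360 = 0.59034; taking the square root of both positive sides preserves the inequality.
δ > (13200/22360)^(1/2) ≈ 0.768.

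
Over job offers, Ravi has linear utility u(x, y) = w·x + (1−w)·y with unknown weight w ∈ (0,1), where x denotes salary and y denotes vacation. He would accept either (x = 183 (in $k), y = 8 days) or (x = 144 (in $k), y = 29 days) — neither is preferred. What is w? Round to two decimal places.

w = 0.35

u(183,8) = u(144,29) means w·183 + (1−w)·8 = w·144 + (1−w)·29.
Rearranging, 39·w − 21·(1−w) = 0.
The marginal rate of substitution is 21/39, so w = 21/(39+21) = 0.35.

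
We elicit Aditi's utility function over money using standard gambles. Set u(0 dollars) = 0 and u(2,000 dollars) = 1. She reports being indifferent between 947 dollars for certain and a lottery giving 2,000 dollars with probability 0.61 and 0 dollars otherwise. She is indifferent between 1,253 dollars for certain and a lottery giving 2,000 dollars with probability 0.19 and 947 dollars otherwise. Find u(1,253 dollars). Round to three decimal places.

0.684

From the first indifference, u(947 dollars) = 0.61·u(2,000 dollars) + 0.39·u(0 dollars) = 0.61·1 + 0.39·0 = 0.61.
Chaining: u(1,253 dollars) = 0.19·1.00 + 0.81·0.61 = 0.6841.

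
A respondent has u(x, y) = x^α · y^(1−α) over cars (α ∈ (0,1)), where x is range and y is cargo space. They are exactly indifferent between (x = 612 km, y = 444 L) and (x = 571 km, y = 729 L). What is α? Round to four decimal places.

α ≈ 0.8773

Indifference: 612^α · 444^(1−α) = 571^α · 729^(1−α).
Rearrange to (612/571)^α = (729/444)^(1−α) and take logs: α·0.0693431 = (1−α)·0.4958492.
So α/(1−α) = (0.4958492)/(0.0693431) = 7.1506639, and α = 7.1506639/8.1506639 ≈ 0.8773.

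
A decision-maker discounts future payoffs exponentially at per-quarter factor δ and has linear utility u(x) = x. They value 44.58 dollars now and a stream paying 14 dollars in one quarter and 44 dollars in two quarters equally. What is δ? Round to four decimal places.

δ ≈ 0.8600

Present value of the stream is 14·δ + 44·δ². Indifference gives 14δ + 44δ² = 44.58.
Rearranged: 44δ² + 14δ − 44.58 = 0.
By the quadratic formula (taking the positive root), δ = (−14 + √8042.08) / 88 ≈ 0.8600.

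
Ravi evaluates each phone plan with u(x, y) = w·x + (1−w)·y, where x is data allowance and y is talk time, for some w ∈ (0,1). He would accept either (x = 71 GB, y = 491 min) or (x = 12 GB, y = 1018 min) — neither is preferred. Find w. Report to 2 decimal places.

w = 0.90

Indifference: w·71 + (1−w)·491 = w·12 + (1−w)·1018.
w·(71−12) = (1−w)·(1018−491), i.e. w·59 = (1−w)·527.
Hence w = 527/(59+527) = 527/586 = 0.90.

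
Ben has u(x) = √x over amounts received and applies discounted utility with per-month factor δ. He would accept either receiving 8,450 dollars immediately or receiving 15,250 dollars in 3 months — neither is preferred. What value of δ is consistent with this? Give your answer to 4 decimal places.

The payoff in 3 months is discounted by δ^3, so u(8450) = δ^3·u(15250) and δ^3 = u(8450)/u(15250).
With u(x) = √x: δ^3 = √8450/√15250 = √(8450/15250) = 0.74438.
Taking the cube root: δ = 0.74438^(1/3) ≈ 0.9063.

δ ≈ 0.9063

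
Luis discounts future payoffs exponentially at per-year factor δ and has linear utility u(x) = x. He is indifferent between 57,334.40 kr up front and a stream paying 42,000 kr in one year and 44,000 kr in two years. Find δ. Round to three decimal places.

δ ≈ 0.760

Equating present values: 57334.40 = 42000δ + 44000δ².
Rearranged: 44000δ² + 42000δ − 57334.40 = 0.
By the quadratic formula (taking the positive root), δ = (−42000 + √11854854400.00) / 88000 ≈ 0.760.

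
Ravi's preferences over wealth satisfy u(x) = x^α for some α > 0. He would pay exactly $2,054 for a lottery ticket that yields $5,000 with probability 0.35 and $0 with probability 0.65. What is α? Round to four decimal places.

The lottery's expected utility is 0.35·u(5000) + 0.65·u(0) = 0.35·5000^α (since u(0) = 0 for α > 0).
Equating: 2054^α = 0.35·5000^α, i.e. 0.4108^α = 0.35.
α = ln(0.35) / ln(2054/5000) = -1.0498221/-0.8896488 ≈ 1.1800.

α ≈ 1.1800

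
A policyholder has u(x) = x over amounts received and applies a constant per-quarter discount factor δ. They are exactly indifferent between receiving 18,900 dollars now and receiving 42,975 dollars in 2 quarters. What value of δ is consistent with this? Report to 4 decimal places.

Indifference means u(18900) = δ^2 · u(42975), so δ^2 = u(18900)/u(42975).
With u(x) = x: δ^2 = 18900/42975 = 0.43979.
So δ = 0.43979^(1/2) ≈ 0.6632.

δ ≈ 0.6632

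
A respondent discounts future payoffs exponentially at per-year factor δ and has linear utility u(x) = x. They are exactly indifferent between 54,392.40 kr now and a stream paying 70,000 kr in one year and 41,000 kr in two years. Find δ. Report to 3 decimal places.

Equating present values: 54392.40 = 70000δ + 41000δ².
Rearranged: 41000δ² + 70000δ − 54392.40 = 0.
By the quadratic formula (taking the positive root), δ = (−70000 + √13820353600.00) / 82000 ≈ 0.580.

δ ≈ 0.580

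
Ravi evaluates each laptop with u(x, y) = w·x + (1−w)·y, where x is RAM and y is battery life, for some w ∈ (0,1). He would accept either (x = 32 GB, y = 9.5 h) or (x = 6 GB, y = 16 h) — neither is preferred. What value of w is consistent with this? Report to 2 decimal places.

u(32,9.5) = u(6,16) means w·32 + (1−w)·9.5 = w·6 + (1−w)·16.
Rearranging, 26·w − 6.5·(1−w) = 0.
Hence w = 6.5/(26+6.5) = 6.5/32.5 = 0.20.

w = 0.20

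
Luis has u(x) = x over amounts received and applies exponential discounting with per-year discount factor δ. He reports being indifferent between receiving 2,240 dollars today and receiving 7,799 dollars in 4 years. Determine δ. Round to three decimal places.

Indifference means u(2240) = δ^4 · u(7799), so δ^4 = u(2240)/u(7799).
With u(x) = x: δ^4 = 2240/7799 = 0.28722.
So δ = 0.28722^(1/4) ≈ 0.732.

δ ≈ 0.732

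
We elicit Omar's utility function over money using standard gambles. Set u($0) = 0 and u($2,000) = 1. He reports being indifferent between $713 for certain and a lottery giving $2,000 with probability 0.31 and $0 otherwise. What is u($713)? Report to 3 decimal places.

u($713) equals the lottery's expected utility: 0.31·1 + 0.69·0 = 0.31.

0.310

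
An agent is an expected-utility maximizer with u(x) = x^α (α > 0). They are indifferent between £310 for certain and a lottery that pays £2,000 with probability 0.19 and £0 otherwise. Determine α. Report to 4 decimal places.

The lottery's expected utility is 0.19·u(2000) + 0.81·u(0) = 0.19·2000^α (since u(0) = 0 for α > 0).
Equating: 310^α = 0.19·2000^α, i.e. 0.1550^α = 0.19.
Taking logs: α·ln(310/2000) = ln(0.19), so α = -1.6607312 / -1.8643302 ≈ 0.8908.

α ≈ 0.8908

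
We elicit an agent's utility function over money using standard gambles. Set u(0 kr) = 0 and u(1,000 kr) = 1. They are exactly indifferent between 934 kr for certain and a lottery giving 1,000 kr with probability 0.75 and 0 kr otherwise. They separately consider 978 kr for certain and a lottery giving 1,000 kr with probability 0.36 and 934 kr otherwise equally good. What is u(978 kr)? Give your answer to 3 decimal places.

0.840

From the first indifference, u(934 kr) = 0.75·u(1,000 kr) + 0.25·u(0 kr) = 0.75·1 + 0.25·0 = 0.75.
Then u(978 kr) = 0.36·u(1,000 kr) + 0.64·u(934 kr) = 0.36·1.00 + 0.64·0.75 = 0.8400.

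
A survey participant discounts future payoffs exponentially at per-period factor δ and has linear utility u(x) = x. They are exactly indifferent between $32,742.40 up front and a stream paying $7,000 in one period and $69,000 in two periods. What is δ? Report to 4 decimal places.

Present value of the stream is 7000·δ + 69000·δ². Indifference gives 7000δ + 69000δ² = 32742.40.
Rearranged: 69000δ² + 7000δ − 32742.40 = 0.
δ = (−7000 + √(7000² + 4·69000·32742.40)) / (2·69000) = (−7000 + √9085902400.00) / 138000 ≈ 0.6400.

δ ≈ 0.6400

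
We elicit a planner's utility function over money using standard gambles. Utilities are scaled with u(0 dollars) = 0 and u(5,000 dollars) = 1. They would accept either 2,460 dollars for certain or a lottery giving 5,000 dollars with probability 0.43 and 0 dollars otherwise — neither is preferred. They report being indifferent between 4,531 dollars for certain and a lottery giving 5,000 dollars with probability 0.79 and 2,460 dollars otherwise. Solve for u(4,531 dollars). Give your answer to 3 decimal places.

0.880

First, u(2,460 dollars) = 0.43·u(5,000 dollars) + 0.57·u(0 dollars) = 0.43.
Then u(4,531 dollars) = 0.79·u(5,000 dollars) + 0.21·u(2,460 dollars) = 0.79·1.00 + 0.21·0.43 = 0.8803.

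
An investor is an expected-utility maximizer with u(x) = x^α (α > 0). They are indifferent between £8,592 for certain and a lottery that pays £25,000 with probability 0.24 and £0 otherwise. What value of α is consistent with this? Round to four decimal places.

Since u(0) = 0, the lottery's EU is 0.24·25000^α.
Setting u(8592) equal to that: 8592^α = 0.24·25000^α ⇒ (8592/25000)^α = 0.24.
α = ln(0.24) / ln(8592/25000) = -1.4271164/-1.0680443 ≈ 1.3362.

α ≈ 1.3362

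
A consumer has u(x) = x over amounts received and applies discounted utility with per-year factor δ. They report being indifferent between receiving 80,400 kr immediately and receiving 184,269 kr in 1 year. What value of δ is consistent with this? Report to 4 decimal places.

δ ≈ 0.4363

Equating discounted utilities: u(80400) = δ·u(184269) ⇒ δ = u(80400)/u(184269).
With u(x) = x: δ = 80400/184269 = 0.43632.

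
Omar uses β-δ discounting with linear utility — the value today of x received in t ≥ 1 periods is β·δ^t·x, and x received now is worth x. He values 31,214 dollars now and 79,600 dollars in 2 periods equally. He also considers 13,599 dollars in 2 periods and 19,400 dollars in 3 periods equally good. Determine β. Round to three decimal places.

β ≈ 0.798

From the later pair, β·δ^2·13599 = β·δ^3·19400; dividing through, δ = 13599/19400 = 0.70098.
Now use the now-vs-future pair: 31214 = β·δ^2·79600 gives β = 31214/(0.49137·79600) ≈ 0.798.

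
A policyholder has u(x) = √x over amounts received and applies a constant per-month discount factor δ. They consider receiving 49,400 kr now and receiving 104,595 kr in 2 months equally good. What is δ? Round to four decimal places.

δ ≈ 0.8290

The payoff in 2 months is discounted by δ^2, so u(49400) = δ^2·u(104595) and δ^2 = u(49400)/u(104595).
Since u(x) = √x, δ^2 = √(49400/104595) = 0.68724.
Taking the square root: δ = 0.68724^(1/2) ≈ 0.8290.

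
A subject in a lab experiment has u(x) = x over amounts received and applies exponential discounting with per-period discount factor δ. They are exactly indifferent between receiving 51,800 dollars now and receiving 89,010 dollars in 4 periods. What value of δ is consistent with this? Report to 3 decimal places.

δ ≈ 0.873

Equating discounted utilities: u(51800) = δ^4·u(89010) ⇒ δ^4 = u(51800)/u(89010).
With u(x) = x: δ^4 = 51800/89010 = 0.58196.
Hence δ = (0.58196)^(1/4) = 0.87342.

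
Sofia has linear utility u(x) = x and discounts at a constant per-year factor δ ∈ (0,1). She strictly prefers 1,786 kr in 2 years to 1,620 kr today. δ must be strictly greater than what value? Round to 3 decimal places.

δ > 0.952

Comparing present values: 1620 < δ^2·1786.
So δ^2 > 1620/1786 = 0.90705; taking the square root of both positive sides preserves the inequality.
δ > (1620/1786)^(1/2) ≈ 0.952.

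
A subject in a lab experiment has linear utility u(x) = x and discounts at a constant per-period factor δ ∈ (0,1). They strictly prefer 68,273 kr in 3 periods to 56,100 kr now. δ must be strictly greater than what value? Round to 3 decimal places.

δ > 0.937

The preference means 56100 < δ^3·68273.
Dividing by 68273: δ^3 > 0.82170. Both sides are positive, so the cube root keeps the direction.
δ > (56100/68273)^(1/3) ≈ 0.937.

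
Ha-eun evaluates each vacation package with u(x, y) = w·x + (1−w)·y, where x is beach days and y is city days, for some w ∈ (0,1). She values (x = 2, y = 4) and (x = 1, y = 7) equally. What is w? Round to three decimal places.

Indifference: w·2 + (1−w)·4 = w·1 + (1−w)·7.
Collecting terms: w·1 = (1−w)·3.
Hence w = 3/(1+3) = 3/4 = 0.750.

w = 0.750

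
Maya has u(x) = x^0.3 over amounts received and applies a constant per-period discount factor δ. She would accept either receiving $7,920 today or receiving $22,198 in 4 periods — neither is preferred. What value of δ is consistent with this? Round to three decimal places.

The payoff in 4 periods is discounted by δ^4, so u(7920) = δ^4·u(22198) and δ^4 = u(7920)/u(22198).
With u(x) = x^0.3: δ^4 = 7920^0.3/22198^0.3 = (7920/22198)^0.3 = 0.73405.
Taking the 4th root: δ = 0.73405^(1/4) ≈ 0.926.

δ ≈ 0.926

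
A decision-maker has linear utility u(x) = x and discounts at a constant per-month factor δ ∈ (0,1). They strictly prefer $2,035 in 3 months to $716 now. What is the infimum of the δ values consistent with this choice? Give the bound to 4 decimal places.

δ > 0.7060

Comparing present values: 716 < δ^3·2035.
Hence δ^3 > 716/2035 = 0.35184, and x ↦ x^(1/3) is increasing on (0,∞).
δ > 0.35184^(1/3) = 0.7060.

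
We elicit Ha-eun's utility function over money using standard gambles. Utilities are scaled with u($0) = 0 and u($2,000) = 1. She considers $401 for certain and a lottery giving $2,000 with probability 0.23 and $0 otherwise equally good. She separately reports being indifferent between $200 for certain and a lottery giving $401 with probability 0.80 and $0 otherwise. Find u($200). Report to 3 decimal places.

The first gamble pins u($401): it must equal 0.23·1 + 0.77·0 = 0.23.
Then u($200) = 0.80·u($401) + 0.20·u($0) = 0.80·0.23 + 0.20·0.00 = 0.1840.

0.184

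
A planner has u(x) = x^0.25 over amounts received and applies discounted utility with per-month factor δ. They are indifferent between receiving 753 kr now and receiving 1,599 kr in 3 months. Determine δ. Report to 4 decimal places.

δ ≈ 0.9392

The payoff in 3 months is discounted by δ^3, so u(753) = δ^3·u(1599) and δ^3 = u(753)/u(1599).
Since u(x) = x^0.25, δ^3 = (753/1599)^0.25 = 0.47092^0.25 = 0.82839.
Taking the cube root: δ = 0.82839^(1/3) ≈ 0.9392.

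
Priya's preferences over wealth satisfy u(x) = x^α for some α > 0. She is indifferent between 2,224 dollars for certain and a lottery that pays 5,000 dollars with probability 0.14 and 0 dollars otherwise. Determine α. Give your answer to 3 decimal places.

α ≈ 2.427

EU(lottery) = 0.14·5000^α + 0.86·0 = 0.14·5000^α.
Indifference: 2224^α = 0.14·5000^α, so (2224/5000)^α = 0.14.
α = ln(0.14) / ln(2224/5000) = -1.966113/-0.810131 ≈ 2.427.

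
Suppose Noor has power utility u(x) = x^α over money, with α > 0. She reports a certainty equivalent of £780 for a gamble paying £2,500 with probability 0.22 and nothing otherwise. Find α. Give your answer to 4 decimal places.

α ≈ 1.3000

The lottery's expected utility is 0.22·u(2500) + 0.78·u(0) = 0.22·2500^α (since u(0) = 0 for α > 0).
Setting u(780) equal to that: 780^α = 0.22·2500^α ⇒ (780/2500)^α = 0.22.
Taking logs: α·ln(780/2500) = ln(0.22), so α = -1.5141277 / -1.1647521 ≈ 1.3000.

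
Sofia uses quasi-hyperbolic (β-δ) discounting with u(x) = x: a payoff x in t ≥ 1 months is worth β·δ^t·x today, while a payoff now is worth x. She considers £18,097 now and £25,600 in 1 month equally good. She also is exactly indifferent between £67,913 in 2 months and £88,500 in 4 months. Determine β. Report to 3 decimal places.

β ≈ 0.807

The second indifference involves only future payoffs, so β cancels: β·δ^2·67913 = β·δ^4·88500, giving δ^2 = 67913/88500 = 0.76738, so δ = 0.87600.
The first indifference: 18097 = β·δ·25600, so β = 18097/(δ·25600) = 18097/(0.87600·25600) ≈ 0.807.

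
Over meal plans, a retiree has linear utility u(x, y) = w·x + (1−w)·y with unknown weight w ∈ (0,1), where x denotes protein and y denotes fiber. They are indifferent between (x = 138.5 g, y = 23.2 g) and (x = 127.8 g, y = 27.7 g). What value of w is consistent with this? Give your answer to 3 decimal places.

w = 0.296

Equating utilities: w·138.5 + (1−w)·23.2 = w·127.8 + (1−w)·27.7.
Collecting terms: w·10.7 = (1−w)·4.5.
Hence w = 4.5/(10.7+4.5) = 4.5/15.2 = 0.296.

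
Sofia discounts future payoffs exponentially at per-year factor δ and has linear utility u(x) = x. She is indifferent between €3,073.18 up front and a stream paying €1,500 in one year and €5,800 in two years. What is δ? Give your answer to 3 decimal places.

The stream is worth 1500δ + 5800δ² today, so 1500δ + 5800δ² = 3073.18.
So 5800δ² + 1500δ − 3073.18 = 0.
δ = (−1500 + √(1500² + 4·5800·3073.18)) / (2·5800) = (−1500 + √73547776.00) / 11600 ≈ 0.610.

δ ≈ 0.610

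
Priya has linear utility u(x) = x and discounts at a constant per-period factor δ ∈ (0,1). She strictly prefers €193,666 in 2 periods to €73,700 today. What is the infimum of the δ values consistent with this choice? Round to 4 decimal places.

Under u(x) = x this choice says 73700 < δ^2·193666.
Dividing by 193666: δ^2 > 0.38055. Both sides are positive, so the square root keeps the direction.
δ > 0.38055^(1/2) = 0.6169.

δ > 0.6169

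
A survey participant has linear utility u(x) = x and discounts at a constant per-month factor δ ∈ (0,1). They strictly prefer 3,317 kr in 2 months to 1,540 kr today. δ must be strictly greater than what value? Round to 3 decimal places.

Under u(x) = x this choice says 1540 < δ^2·3317.
Hence δ^2 > 1540/3317 = 0.46427, and x ↦ x^(1/2) is increasing on (0,∞).
δ > (1540/3317)^(1/2) ≈ 0.681.

δ > 0.681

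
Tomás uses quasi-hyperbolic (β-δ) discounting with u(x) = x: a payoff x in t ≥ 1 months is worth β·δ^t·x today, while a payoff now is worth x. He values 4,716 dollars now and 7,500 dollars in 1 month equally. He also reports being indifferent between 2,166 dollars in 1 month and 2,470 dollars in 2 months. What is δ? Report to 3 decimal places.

Both payoffs in the second observation are in the future, so β drops out: δ^1·2166 = δ^2·2470 ⇒ δ = 2166/2470 = 0.87692.

δ ≈ 0.877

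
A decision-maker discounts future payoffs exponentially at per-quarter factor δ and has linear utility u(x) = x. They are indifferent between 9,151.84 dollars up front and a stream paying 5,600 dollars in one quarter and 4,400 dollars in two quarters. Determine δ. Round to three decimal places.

δ ≈ 0.940

Equating present values: 9151.84 = 5600δ + 4400δ².
So 4400δ² + 5600δ − 9151.84 = 0.
By the quadratic formula (taking the positive root), δ = (−5600 + √192432384.00) / 8800 ≈ 0.940.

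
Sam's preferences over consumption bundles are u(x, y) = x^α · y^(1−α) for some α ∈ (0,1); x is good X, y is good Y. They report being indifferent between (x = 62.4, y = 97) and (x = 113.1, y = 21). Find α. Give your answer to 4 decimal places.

α ≈ 0.7201

Indifference: 62.4^α · 97^(1−α) = 113.1^α · 21^(1−α).
(62.4/113.1)^α = (21/97)^(1−α); take logs: α·ln(62.4/113.1) = (1−α)·ln(21/97), i.e. α·-0.5947071 = (1−α)·-1.5301885.
With A = -0.5947071 and B = -1.5301885: α·A = (1−α)·B, so α = B/(A+B) = -1.5301885/-2.1248956 ≈ 0.7201.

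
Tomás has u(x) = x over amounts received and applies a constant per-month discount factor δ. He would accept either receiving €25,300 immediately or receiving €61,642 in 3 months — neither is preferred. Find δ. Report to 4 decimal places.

δ ≈ 0.7432

Indifference means u(25300) = δ^3 · u(61642), so δ^3 = u(25300)/u(61642).
With u(x) = x: δ^3 = 25300/61642 = 0.41043.
So δ = 0.41043^(1/3) ≈ 0.7432.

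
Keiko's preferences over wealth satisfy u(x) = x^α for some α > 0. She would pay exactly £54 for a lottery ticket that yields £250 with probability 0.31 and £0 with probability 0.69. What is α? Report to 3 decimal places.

α ≈ 0.764

Since u(0) = 0, the lottery's EU is 0.31·250^α.
Equating: 54^α = 0.31·250^α, i.e. 0.2160^α = 0.31.
Taking logs: α·ln(54/250) = ln(0.31), so α = -1.171183 / -1.532477 ≈ 0.764.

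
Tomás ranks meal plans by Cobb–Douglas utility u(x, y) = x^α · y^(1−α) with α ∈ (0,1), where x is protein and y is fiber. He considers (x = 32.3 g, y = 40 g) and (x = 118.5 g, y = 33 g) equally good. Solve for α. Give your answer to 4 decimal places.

The Cobb–Douglas utilities coincide, so 32.3^α·40^(1−α) = 118.5^α·33^(1−α).
Taking logs: α·ln 32.3 + (1−α)·ln 40 = α·ln 118.5 + (1−α)·ln 33, i.e. α·-1.2998457 = (1−α)·-0.1923719.
Thus α·(-1.4922176) = -0.1923719, so α = -0.1923719/-1.4922176 ≈ 0.1289.

α ≈ 0.1289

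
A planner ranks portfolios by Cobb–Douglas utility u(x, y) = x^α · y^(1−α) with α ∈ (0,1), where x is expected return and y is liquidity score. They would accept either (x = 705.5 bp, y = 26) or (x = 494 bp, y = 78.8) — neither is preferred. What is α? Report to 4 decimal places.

α ≈ 0.7568

The Cobb–Douglas utilities coincide, so 705.5^α·26^(1−α) = 494^α·78.8^(1−α).
Taking logs: α·ln 705.5 + (1−α)·ln 26 = α·ln 494 + (1−α)·ln 78.8, i.e. α·0.3563713 = (1−α)·1.1088165.
With A = 0.3563713 and B = 1.1088165: α·A = (1−α)·B, so α = B/(A+B) = 1.1088165/1.4651878 ≈ 0.7568.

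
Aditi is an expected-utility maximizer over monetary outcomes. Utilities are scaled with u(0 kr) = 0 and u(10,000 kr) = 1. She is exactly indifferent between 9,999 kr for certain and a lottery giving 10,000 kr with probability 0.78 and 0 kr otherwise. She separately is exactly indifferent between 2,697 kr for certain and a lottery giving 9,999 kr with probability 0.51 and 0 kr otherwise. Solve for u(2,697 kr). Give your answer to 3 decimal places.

From the first indifference, u(9,999 kr) = 0.78·u(10,000 kr) + 0.22·u(0 kr) = 0.78·1 + 0.22·0 = 0.78.
Then u(2,697 kr) = 0.51·u(9,999 kr) + 0.49·u(0 kr) = 0.51·0.78 + 0.49·0.00 = 0.3978.

0.398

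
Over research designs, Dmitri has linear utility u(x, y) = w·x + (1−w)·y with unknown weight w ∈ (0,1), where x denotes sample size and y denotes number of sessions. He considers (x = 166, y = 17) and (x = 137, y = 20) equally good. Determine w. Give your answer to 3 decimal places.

Indifference: w·166 + (1−w)·17 = w·137 + (1−w)·20.
Collecting terms: w·29 = (1−w)·3.
Hence w = 3/(29+3) = 3/32 = 0.094.

w = 0.094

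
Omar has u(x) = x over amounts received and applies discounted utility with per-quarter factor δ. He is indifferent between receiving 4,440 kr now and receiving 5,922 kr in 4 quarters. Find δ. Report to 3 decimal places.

δ ≈ 0.931

Equating discounted utilities: u(4440) = δ^4·u(5922) ⇒ δ^4 = u(4440)/u(5922).
With u(x) = x: δ^4 = 4440/5922 = 0.74975.
So δ = 0.74975^(1/4) ≈ 0.931.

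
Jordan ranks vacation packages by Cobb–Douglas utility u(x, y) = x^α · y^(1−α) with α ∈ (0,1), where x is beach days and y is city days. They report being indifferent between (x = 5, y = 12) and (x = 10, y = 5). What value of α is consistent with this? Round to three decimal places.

The Cobb–Douglas utilities coincide, so 5^α·12^(1−α) = 10^α·5^(1−α).
Taking logs: α·ln 5 + (1−α)·ln 12 = α·ln 10 + (1−α)·ln 5, i.e. α·-0.693147 = (1−α)·-0.875469.
Thus α·(-1.568616) = -0.875469, so α = -0.875469/-1.568616 ≈ 0.558.

α ≈ 0.558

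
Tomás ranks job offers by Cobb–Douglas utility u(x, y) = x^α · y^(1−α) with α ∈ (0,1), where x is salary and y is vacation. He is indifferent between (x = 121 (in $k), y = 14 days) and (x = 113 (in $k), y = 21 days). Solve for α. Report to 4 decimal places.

α ≈ 0.8557

Set the two utilities equal: 121^α·14^(1−α) = 113^α·21^(1−α).
Rearrange to (121/113)^α = (21/14)^(1−α) and take logs: α·0.0684027 = (1−α)·0.4054651.
So α/(1−α) = (0.4054651)/(0.0684027) = 5.9276184, and α = 5.9276184/6.9276184 ≈ 0.8557.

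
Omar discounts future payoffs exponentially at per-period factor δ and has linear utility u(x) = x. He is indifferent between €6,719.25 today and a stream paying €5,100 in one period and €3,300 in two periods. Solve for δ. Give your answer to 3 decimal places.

Present value of the stream is 5100·δ + 3300·δ². Indifference gives 5100δ + 3300δ² = 6719.25.
That is, 3300δ² + 5100δ − 6719.25 = 0, a quadratic in δ.
δ = (−5100 + √(5100² + 4·3300·6719.25)) / (2·3300) = (−5100 + √114704100.00) / 6600 ≈ 0.850.

δ ≈ 0.850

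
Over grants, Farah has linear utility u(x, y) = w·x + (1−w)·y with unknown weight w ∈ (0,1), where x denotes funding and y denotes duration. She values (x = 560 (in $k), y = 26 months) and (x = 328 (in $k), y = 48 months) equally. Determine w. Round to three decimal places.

w = 0.087

Equating utilities: w·560 + (1−w)·26 = w·328 + (1−w)·48.
w·(560−328) = (1−w)·(48−26), i.e. w·232 = (1−w)·22.
So w/(1−w) = 22/232 = 0.0948, giving w = 22/(232+22) = 0.087.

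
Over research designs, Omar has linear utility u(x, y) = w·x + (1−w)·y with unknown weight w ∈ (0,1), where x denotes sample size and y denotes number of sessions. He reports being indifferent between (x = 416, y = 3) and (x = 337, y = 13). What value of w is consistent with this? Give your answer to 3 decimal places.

u(416,3) = u(337,13) means w·416 + (1−w)·3 = w·337 + (1−w)·13.
w·(416−337) = (1−w)·(13−3), i.e. w·79 = (1−w)·10.
The marginal rate of substitution is 10/79, so w = 10/(79+10) = 0.112.

w = 0.112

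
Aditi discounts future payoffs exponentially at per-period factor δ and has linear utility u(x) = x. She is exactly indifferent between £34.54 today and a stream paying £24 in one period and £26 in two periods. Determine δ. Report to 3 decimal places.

The stream is worth 24δ + 26δ² today, so 24δ + 26δ² = 34.54.
So 26δ² + 24δ − 34.54 = 0.
The positive root is δ = [−24 + √(24² + 4·26·34.54)] / (2·26) = (−24 + 64.561)/52 ≈ 0.780.

δ ≈ 0.780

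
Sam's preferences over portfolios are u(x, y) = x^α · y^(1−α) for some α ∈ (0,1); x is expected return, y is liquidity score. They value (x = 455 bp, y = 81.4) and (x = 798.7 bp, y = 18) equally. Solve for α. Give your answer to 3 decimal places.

The Cobb–Douglas utilities coincide, so 455^α·81.4^(1−α) = 798.7^α·18^(1−α).
Rearrange to (455/798.7)^α = (18/81.4)^(1−α) and take logs: α·-0.562688 = (1−α)·-1.509004.
So α/(1−α) = (-1.509004)/(-0.562688) = 2.681777, and α = 2.681777/3.681777 ≈ 0.728.

α ≈ 0.728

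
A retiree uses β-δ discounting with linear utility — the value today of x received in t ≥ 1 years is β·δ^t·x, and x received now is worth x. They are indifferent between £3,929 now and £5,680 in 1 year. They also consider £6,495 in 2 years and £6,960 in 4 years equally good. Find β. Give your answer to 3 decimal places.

β ≈ 0.716

From the later pair, β·δ^2·6495 = β·δ^4·6960; dividing through, δ^2 = 6495/6960 = 0.93319, so δ = 0.96602.
The first indifference: 3929 = β·δ·5680, so β = 3929/(δ·5680) = 3929/(0.96602·5680) ≈ 0.716.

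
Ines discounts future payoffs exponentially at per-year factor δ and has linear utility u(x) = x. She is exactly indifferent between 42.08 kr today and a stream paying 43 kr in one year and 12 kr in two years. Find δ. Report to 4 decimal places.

δ ≈ 0.8000

Present value of the stream is 43·δ + 12·δ². Indifference gives 43δ + 12δ² = 42.08.
Rearranged: 12δ² + 43δ − 42.08 = 0.
The positive root is δ = [−43 + √(43² + 4·12·42.08)] / (2·12) = (−43 + 62.200)/24 ≈ 0.8000.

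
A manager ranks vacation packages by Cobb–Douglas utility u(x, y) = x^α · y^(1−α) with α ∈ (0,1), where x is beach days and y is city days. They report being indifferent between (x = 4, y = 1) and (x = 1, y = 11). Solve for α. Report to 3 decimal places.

Set the two utilities equal: 4^α·1^(1−α) = 1^α·11^(1−α).
Rearrange to (4/1)^α = (11/1)^(1−α) and take logs: α·1.386294 = (1−α)·2.397895.
With A = 1.386294 and B = 2.397895: α·A = (1−α)·B, so α = B/(A+B) = 2.397895/3.784189 ≈ 0.634.

α ≈ 0.634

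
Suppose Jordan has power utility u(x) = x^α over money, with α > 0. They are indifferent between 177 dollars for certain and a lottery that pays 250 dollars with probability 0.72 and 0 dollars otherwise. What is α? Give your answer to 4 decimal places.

α ≈ 0.9513

Since u(0) = 0, the lottery's EU is 0.72·250^α.
Setting u(177) equal to that: 177^α = 0.72·250^α ⇒ (177/250)^α = 0.72.
Take logs: α = ln 0.72 / ln(177/250) ≈ 0.951328.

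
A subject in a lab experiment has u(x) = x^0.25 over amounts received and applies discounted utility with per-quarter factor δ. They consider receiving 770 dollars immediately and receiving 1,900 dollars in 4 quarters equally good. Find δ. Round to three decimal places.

δ ≈ 0.945

Equating discounted utilities: u(770) = δ^4·u(1900) ⇒ δ^4 = u(770)/u(1900).
With u(x) = x^0.25: δ^4 = 770^0.25/1900^0.25 = (770/1900)^0.25 = 0.79787.
Taking the 4th root: δ = 0.79787^(1/4) ≈ 0.945.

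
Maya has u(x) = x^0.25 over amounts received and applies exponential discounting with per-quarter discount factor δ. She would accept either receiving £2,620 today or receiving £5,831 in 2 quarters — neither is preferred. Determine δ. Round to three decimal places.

δ ≈ 0.905

Equating discounted utilities: u(2620) = δ^2·u(5831) ⇒ δ^2 = u(2620)/u(5831).
Since u(x) = x^0.25, δ^2 = (2620/5831)^0.25 = 0.44932^0.25 = 0.81873.
Hence δ = (0.81873)^(1/2) = 0.90484.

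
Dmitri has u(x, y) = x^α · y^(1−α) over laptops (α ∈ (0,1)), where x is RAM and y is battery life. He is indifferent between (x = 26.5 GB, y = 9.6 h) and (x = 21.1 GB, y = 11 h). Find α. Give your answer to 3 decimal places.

α ≈ 0.374

Set the two utilities equal: 26.5^α·9.6^(1−α) = 21.1^α·11^(1−α).
Taking logs: α·ln 26.5 + (1−α)·ln 9.6 = α·ln 21.1 + (1−α)·ln 11, i.e. α·0.227872 = (1−α)·0.136132.
Thus α·(0.364004) = 0.136132, so α = 0.136132/0.364004 ≈ 0.374.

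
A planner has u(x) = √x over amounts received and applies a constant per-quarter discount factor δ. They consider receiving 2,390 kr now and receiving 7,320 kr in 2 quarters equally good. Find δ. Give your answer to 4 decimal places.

Indifference means u(2390) = δ^2 · u(7320), so δ^2 = u(2390)/u(7320).
Since u(x) = √x, δ^2 = √(2390/7320) = 0.57140.
Taking the square root: δ = 0.57140^(1/2) ≈ 0.7559.

δ ≈ 0.7559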